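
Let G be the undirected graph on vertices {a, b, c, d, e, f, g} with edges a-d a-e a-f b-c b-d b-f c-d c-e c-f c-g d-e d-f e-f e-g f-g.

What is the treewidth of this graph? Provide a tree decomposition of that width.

Treewidth 3.
One such decomposition:
Bags: B1 = {b, c, d, f}  B2 = {c, d, e, f}  B3 = {c, e, f, g}  B4 = {a, d, e, f}
Tree: B1–B2, B2–B3, B2–B4

Every bag has size at most 4, so the width is 4 − 1 = 3 and tw(G) ≤ 3. For the lower bound, the 4 vertices {c, d, e, f} are pairwise adjacent, and any tree decomposition puts a clique entirely inside one bag — forcing width ≥ 3. Combining the bounds, tw(G) = 3.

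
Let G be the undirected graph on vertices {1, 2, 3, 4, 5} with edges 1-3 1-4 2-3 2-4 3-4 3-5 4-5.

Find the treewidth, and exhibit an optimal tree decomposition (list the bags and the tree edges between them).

The largest bag has 3 vertices, giving width 2; this decomposition certifies tw(G) ≤ 2. On the other hand G contains the 3-clique {1, 3, 4}. A clique must lie in a single bag of any decomposition, so no decomposition can have width below 2. Hence tw(G) = 2 exactly.

Treewidth 2.
One such decomposition:
Bags: B1 = {2, 3, 4}  B2 = {3, 4, 5}  B3 = {1, 3, 4}
Tree: B1–B2, B2–B3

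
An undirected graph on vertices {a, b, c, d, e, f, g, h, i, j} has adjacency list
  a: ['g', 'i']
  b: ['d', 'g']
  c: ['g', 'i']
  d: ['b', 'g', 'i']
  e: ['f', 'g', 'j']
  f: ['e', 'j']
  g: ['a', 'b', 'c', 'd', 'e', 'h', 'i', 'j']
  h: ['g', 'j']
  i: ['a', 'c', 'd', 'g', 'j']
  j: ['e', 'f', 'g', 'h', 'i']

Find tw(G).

2

A width-2 tree decomposition is:
Bags: B1 = {a, g, i}  B2 = {g, i, j}  B3 = {e, g, j}  B4 = {c, g, i}  B5 = {e, f, j}  B6 = {g, h, j}  B7 = {d, g, i}  B8 = {b, d, g}
Tree: B1–B2, B2–B3, B1–B4, B3–B5, B3–B6, B2–B7, B7–B8
The largest bag has 3 vertices, giving width 2; this decomposition certifies tw(G) ≤ 2. Conversely, {e, g, j} is a clique of size 3, and the vertices of any clique must share a bag in every tree decomposition; so some bag has ≥ 3 vertices and tw(G) ≥ 2. Hence tw(G) = 2 exactly.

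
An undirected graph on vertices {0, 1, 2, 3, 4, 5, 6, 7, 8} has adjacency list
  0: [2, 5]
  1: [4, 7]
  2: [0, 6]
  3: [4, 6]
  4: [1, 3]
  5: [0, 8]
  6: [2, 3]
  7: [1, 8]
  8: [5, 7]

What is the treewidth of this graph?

A width-2 tree decomposition is:
Bags: B1 = {2, 3, 6}  B2 = {2, 3, 4}  B3 = {1, 2, 4}  B4 = {1, 2, 7}  B5 = {2, 7, 8}  B6 = {2, 5, 8}  B7 = {0, 2, 5}
Tree: B1–B2, B2–B3, B3–B4, B4–B5, B5–B6, B6–B7
Every bag has size at most 3, so the width is 3 − 1 = 2 and tw(G) ≤ 2. For the lower bound, G contains the cycle 2–6–3–4–1–7–8–5–0–2, so G is not a forest; only forests have treewidth ≤ 1, hence tw(G) ≥ 2. Hence tw(G) = 2 exactly.

2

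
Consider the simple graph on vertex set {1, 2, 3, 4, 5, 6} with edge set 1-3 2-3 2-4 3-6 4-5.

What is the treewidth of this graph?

A width-1 tree decomposition is:
Bags: B1 = {4, 5}  B2 = {2, 4}  B3 = {2, 3}  B4 = {3, 6}  B5 = {1, 3}
Tree: B1–B2, B2–B3, B3–B4, B4–B5
Every bag has size at most 2, so the width is 2 − 1 = 1 and tw(G) ≤ 1. Any graph with an edge has treewidth ≥ 1, and G has the edge 4–5. The upper and lower bounds meet at 1, so that is the treewidth.

1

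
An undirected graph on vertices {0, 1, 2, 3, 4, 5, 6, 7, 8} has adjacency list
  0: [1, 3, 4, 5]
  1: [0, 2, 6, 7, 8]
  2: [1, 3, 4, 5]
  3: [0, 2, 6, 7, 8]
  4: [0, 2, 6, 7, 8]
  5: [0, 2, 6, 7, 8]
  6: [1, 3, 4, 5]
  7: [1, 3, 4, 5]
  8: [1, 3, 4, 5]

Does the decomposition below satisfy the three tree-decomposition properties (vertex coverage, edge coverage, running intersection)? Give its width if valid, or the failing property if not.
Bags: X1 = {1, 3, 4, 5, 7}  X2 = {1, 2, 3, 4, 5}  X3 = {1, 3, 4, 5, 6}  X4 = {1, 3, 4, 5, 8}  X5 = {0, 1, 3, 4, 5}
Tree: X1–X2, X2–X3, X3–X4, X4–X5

Vertex coverage: the bags together contain {0, 1, 2, 3, 4, 5, 6, 7, 8}, the full vertex set. Edge coverage: each edge of G has both endpoints in at least one bag. Running intersection: for every vertex, the bags containing it form a connected subtree. All three properties hold, so this is a valid tree decomposition of width max|bag| − 1 = 4, and hence tw(G) ≤ 4.

Yes; width 4.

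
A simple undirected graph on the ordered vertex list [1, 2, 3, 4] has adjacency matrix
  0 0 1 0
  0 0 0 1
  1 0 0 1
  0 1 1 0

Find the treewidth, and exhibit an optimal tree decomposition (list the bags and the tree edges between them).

Treewidth 1.
One such decomposition:
Bags: B1 = {2, 4}  B2 = {3, 4}  B3 = {1, 3}
Tree: B1–B2, B2–B3

The largest bag has 2 vertices, giving width 1; this decomposition certifies tw(G) ≤ 1. Since G has at least one edge (e.g. 4–2), it is not an edgeless graph, so tw(G) ≥ 1. Hence tw(G) = 1 exactly.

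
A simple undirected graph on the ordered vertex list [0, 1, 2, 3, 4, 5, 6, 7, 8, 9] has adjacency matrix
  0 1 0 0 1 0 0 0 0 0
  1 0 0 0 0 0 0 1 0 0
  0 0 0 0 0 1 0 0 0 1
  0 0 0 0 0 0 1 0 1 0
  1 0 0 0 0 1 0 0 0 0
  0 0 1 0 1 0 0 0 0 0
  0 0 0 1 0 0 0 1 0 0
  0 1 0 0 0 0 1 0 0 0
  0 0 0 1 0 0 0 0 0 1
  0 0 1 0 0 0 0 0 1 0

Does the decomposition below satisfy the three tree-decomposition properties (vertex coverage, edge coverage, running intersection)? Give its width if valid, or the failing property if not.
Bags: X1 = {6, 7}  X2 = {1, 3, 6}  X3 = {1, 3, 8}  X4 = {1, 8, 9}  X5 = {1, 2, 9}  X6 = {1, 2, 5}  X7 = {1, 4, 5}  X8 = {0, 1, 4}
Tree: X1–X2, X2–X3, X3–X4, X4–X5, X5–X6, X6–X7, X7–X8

No — edge (1,7) lies in no bag.

A tree decomposition must satisfy three properties: every vertex lies in some bag; for every edge, both endpoints lie together in some bag; and for every vertex, the bags containing it form a connected subtree. Here edge (1,7) lies in no bag, so the decomposition is invalid.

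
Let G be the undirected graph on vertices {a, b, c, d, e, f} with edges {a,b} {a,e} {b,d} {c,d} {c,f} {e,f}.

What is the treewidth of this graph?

A width-2 tree decomposition is:
Bags: B1 = {c, e, f}  B2 = {c, d, e}  B3 = {b, d, e}  B4 = {a, b, e}
Tree: B1–B2, B2–B3, B3–B4
Every bag has size at most 3, so the width is 3 − 1 = 2 and tw(G) ≤ 2. The edges e–f–c–d–b–a–e form a cycle, so G is not a tree and its treewidth is at least 2. The upper and lower bounds meet at 2, so that is the treewidth.

2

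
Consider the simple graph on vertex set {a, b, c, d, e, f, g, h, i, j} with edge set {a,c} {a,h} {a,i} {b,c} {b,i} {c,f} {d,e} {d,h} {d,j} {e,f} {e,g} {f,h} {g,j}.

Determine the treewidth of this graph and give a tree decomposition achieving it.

Treewidth 2.
One optimal decomposition is:
Bags: B1 = {a, b, i}  B2 = {a, b, c}  B3 = {a, c, h}  B4 = {c, f, h}  B5 = {d, f, h}  B6 = {d, e, f}  B7 = {d, e, j}  B8 = {e, g, j}
Tree: B1–B2, B2–B3, B3–B4, B4–B5, B5–B6, B6–B7, B7–B8

The largest bag has 3 vertices, giving width 2; this decomposition certifies tw(G) ≤ 2. The edges i–b–c–a–i form a cycle, so G is not a tree and its treewidth is at least 2. Combining the bounds, tw(G) = 2.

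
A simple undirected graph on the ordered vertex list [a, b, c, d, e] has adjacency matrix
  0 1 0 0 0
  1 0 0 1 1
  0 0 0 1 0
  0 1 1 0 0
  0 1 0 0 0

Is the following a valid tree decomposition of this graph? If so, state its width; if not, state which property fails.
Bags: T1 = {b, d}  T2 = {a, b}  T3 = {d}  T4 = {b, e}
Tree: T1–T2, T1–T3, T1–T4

A tree decomposition must satisfy three properties: every vertex lies in some bag; for every edge, both endpoints lie together in some bag; and for every vertex, the bags containing it form a connected subtree. Here vertex c appears in no bag, so the decomposition is invalid.

No — vertex c appears in no bag.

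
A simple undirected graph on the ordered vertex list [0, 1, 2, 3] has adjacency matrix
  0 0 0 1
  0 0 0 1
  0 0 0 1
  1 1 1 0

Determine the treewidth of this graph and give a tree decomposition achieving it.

The largest bag has 2 vertices, giving width 1; this decomposition certifies tw(G) ≤ 1. G has an edge, so its treewidth is at least 1. Therefore the treewidth is 1.

Treewidth 1.
One such decomposition:
Bags: B1 = {1, 3}  B2 = {0, 3}  B3 = {2, 3}
Tree: B1–B2, B1–B3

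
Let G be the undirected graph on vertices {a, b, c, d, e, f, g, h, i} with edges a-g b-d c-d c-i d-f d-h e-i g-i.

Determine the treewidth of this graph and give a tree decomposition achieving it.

Treewidth 1.
One optimal decomposition is:
Bags: B1 = {c, i}  B2 = {c, d}  B3 = {g, i}  B4 = {d, f}  B5 = {e, i}  B6 = {a, g}  B7 = {b, d}  B8 = {d, h}
Tree: B1–B2, B1–B3, B2–B4, B3–B5, B3–B6, B4–B7, B4–B8

Every bag has size at most 2, so the width is 2 − 1 = 1 and tw(G) ≤ 1. Since G has at least one edge (e.g. c–i), it is not an edgeless graph, so tw(G) ≥ 1. Therefore the treewidth is 1.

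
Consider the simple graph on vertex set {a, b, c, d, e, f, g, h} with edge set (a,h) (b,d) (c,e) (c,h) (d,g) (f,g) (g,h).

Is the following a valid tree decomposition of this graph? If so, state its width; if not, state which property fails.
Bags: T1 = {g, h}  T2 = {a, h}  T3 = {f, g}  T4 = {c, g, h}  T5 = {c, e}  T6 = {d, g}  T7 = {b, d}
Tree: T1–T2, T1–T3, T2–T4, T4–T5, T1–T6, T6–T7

No — bags containing vertex g are not connected in the tree.

A tree decomposition must satisfy three properties: every vertex lies in some bag; for every edge, both endpoints lie together in some bag; and for every vertex, the bags containing it form a connected subtree. Here bags containing vertex g are not connected in the tree, so the decomposition is invalid.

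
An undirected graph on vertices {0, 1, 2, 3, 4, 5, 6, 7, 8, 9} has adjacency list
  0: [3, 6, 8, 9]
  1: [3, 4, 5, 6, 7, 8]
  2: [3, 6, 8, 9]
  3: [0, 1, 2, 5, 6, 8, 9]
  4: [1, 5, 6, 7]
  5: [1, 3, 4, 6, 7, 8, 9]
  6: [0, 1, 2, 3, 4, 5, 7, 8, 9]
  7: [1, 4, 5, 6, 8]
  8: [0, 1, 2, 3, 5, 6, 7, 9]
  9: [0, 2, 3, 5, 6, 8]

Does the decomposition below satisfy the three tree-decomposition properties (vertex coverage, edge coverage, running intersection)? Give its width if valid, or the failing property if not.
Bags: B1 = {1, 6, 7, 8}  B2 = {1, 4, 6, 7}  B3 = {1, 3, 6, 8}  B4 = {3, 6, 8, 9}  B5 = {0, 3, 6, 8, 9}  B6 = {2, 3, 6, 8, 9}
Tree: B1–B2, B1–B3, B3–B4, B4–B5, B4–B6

No — vertex 5 appears in no bag.

A tree decomposition must satisfy three properties: every vertex lies in some bag; for every edge, both endpoints lie together in some bag; and for every vertex, the bags containing it form a connected subtree. Here vertex 5 appears in no bag, so the decomposition is invalid.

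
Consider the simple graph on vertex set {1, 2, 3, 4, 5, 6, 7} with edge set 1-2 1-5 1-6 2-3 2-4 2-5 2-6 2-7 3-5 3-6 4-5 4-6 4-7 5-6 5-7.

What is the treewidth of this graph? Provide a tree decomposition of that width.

Treewidth 3.
Bags: B1 = {1, 2, 5, 6}  B2 = {2, 4, 5, 6}  B3 = {2, 4, 5, 7}  B4 = {2, 3, 5, 6}
Tree: B1–B2, B2–B3, B1–B4

Every bag has size at most 4, so the width is 4 − 1 = 3 and tw(G) ≤ 3. Conversely, {1, 2, 5, 6} is a clique of size 4, and the vertices of any clique must share a bag in every tree decomposition; so some bag has ≥ 4 vertices and tw(G) ≥ 3. Therefore the treewidth is 3.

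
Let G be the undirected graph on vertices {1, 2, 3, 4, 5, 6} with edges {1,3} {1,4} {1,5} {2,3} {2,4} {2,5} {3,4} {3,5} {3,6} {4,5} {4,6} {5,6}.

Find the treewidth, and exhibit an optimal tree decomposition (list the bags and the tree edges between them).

Treewidth 3.
One such decomposition:
Bags: B1 = {2, 3, 4, 5}  B2 = {1, 3, 4, 5}  B3 = {3, 4, 5, 6}
Tree: B1–B2, B2–B3

The largest bag has 4 vertices, giving width 3; this decomposition certifies tw(G) ≤ 3. For the lower bound, the 4 vertices {1, 3, 4, 5} are pairwise adjacent, and any tree decomposition puts a clique entirely inside one bag — forcing width ≥ 3. Hence tw(G) = 3 exactly.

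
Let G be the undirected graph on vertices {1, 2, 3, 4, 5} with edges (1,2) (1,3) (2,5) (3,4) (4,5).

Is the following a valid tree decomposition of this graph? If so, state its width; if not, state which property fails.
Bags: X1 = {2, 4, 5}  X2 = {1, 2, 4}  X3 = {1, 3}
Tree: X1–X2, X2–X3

No — edge (4,3) lies in no bag.

A tree decomposition must satisfy three properties: every vertex lies in some bag; for every edge, both endpoints lie together in some bag; and for every vertex, the bags containing it form a connected subtree. Here edge (4,3) lies in no bag, so the decomposition is invalid.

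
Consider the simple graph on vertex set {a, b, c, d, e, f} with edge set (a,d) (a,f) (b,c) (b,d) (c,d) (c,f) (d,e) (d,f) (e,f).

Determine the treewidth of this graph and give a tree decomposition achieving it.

Each bag holds 3 vertices, so the decomposition has width 2, which upper-bounds the treewidth. For the lower bound, the 3 vertices {d, e, f} are pairwise adjacent, and any tree decomposition puts a clique entirely inside one bag — forcing width ≥ 2. Combining the bounds, tw(G) = 2.

Treewidth 2.
One such decomposition:
Bags: B1 = {c, d, f}  B2 = {b, c, d}  B3 = {a, d, f}  B4 = {d, e, f}
Tree: B1–B2, B1–B3, B3–B4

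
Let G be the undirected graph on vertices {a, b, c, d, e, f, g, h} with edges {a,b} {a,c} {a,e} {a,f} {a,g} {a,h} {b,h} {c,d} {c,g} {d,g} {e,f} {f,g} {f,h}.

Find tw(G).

2

A width-2 tree decomposition is:
Bags: B1 = {a, b, h}  B2 = {a, f, h}  B3 = {a, f, g}  B4 = {a, c, g}  B5 = {a, e, f}  B6 = {c, d, g}
Tree: B1–B2, B2–B3, B3–B4, B2–B5, B4–B6
The largest bag has 3 vertices, giving width 2; this decomposition certifies tw(G) ≤ 2. On the other hand G contains the 3-clique {c, d, g}. A clique must lie in a single bag of any decomposition, so no decomposition can have width below 2. Therefore the treewidth is 2.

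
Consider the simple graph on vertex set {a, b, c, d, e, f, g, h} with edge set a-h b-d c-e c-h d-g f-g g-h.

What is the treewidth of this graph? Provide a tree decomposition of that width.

The largest bag has 2 vertices, giving width 1; this decomposition certifies tw(G) ≤ 1. Any graph with an edge has treewidth ≥ 1, and G has the edge h–g. The upper and lower bounds meet at 1, so that is the treewidth.

Treewidth 1.
Bags: B1 = {g, h}  B2 = {a, h}  B3 = {c, h}  B4 = {d, g}  B5 = {b, d}  B6 = {c, e}  B7 = {f, g}
Tree: B1–B2, B2–B3, B1–B4, B4–B5, B3–B6, B1–B7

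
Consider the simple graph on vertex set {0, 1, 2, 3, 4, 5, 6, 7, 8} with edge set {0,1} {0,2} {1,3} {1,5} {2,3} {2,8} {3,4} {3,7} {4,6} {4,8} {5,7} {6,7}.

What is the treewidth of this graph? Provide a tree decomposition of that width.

Each bag holds 4 vertices, so the decomposition has width 3, which upper-bounds the treewidth. For the lower bound: the 4 vertex sets {5,6,7}, {1}, {3}, {0,2,4,8} are disjoint, each induces a connected subgraph, and every pair is joined by at least one edge of G. Contracting each set to a single vertex therefore yields K_{4} as a minor, and since treewidth is minor-monotone, tw(G) ≥ tw(K_{4}) = 3. The upper and lower bounds meet at 3, so that is the treewidth.

Treewidth 3.
One optimal decomposition is:
Bags: B1 = {1, 5, 6, 7}  B2 = {1, 3, 6, 7}  B3 = {1, 3, 4, 6}  B4 = {0, 1, 3, 4}  B5 = {0, 2, 3, 4}  B6 = {0, 2, 4, 8}
Tree: B1–B2, B2–B3, B3–B4, B4–B5, B5–B6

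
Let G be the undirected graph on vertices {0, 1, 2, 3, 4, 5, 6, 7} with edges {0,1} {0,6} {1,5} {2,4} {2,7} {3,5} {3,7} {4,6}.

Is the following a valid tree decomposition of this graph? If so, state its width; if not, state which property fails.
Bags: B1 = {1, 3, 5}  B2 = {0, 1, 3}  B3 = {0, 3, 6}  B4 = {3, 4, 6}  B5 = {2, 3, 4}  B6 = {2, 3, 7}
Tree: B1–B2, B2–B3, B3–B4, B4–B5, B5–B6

Vertex coverage: the bags together contain {0, 1, 2, 3, 4, 5, 6, 7}, the full vertex set. Edge coverage: each edge of G has both endpoints in at least one bag. Running intersection: for every vertex, the bags containing it form a connected subtree. All three properties hold, so this is a valid tree decomposition of width max|bag| − 1 = 2, and hence tw(G) ≤ 2.

Yes; width 2.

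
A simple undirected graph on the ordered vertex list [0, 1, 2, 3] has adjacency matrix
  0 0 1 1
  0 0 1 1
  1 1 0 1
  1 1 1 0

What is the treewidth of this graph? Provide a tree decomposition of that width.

Every bag has size at most 3, so the width is 3 − 1 = 2 and tw(G) ≤ 2. Conversely, {0, 2, 3} is a clique of size 3, and the vertices of any clique must share a bag in every tree decomposition; so some bag has ≥ 3 vertices and tw(G) ≥ 2. The upper and lower bounds meet at 2, so that is the treewidth.

Treewidth 2.
Bags: B1 = {0, 2, 3}  B2 = {1, 2, 3}
Tree: B1–B2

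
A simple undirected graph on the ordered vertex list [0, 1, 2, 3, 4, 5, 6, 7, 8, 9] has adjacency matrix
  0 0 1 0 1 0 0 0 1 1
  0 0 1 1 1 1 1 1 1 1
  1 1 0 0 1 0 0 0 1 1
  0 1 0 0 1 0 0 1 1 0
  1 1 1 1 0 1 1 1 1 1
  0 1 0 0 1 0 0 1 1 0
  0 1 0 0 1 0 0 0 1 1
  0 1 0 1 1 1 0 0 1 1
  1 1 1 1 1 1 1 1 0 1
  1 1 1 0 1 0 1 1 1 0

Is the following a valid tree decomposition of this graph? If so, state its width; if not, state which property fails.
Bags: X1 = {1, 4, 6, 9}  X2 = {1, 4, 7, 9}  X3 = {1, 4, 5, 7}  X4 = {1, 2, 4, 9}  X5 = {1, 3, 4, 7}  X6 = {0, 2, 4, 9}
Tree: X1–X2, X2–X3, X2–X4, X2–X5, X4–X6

A tree decomposition must satisfy three properties: every vertex lies in some bag; for every edge, both endpoints lie together in some bag; and for every vertex, the bags containing it form a connected subtree. Here vertex 8 appears in no bag, so the decomposition is invalid.

No — vertex 8 appears in no bag.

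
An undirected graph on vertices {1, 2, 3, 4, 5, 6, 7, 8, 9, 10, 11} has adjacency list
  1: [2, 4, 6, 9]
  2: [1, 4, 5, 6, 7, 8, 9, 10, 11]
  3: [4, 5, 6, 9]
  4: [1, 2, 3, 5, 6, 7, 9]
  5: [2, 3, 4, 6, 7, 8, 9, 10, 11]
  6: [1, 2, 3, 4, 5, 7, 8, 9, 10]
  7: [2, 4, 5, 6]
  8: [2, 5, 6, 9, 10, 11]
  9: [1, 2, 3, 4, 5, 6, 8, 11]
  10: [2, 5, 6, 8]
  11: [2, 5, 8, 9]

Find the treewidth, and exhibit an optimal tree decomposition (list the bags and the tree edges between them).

Treewidth 4.
Bags: B1 = {2, 4, 5, 6, 9}  B2 = {1, 2, 4, 6, 9}  B3 = {2, 4, 5, 6, 7}  B4 = {3, 4, 5, 6, 9}  B5 = {2, 5, 6, 8, 9}  B6 = {2, 5, 6, 8, 10}  B7 = {2, 5, 8, 9, 11}
Tree: B1–B2, B1–B3, B1–B4, B1–B5, B5–B6, B5–B7

The largest bag has 5 vertices, giving width 4; this decomposition certifies tw(G) ≤ 4. Conversely, {1, 2, 4, 6, 9} is a clique of size 5, and the vertices of any clique must share a bag in every tree decomposition; so some bag has ≥ 5 vertices and tw(G) ≥ 4. Hence tw(G) = 4 exactly.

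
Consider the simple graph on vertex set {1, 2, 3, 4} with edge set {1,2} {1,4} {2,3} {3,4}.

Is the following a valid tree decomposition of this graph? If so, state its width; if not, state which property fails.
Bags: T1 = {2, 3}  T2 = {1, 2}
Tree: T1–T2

No — vertex 4 appears in no bag.

A tree decomposition must satisfy three properties: every vertex lies in some bag; for every edge, both endpoints lie together in some bag; and for every vertex, the bags containing it form a connected subtree. Here vertex 4 appears in no bag, so the decomposition is invalid.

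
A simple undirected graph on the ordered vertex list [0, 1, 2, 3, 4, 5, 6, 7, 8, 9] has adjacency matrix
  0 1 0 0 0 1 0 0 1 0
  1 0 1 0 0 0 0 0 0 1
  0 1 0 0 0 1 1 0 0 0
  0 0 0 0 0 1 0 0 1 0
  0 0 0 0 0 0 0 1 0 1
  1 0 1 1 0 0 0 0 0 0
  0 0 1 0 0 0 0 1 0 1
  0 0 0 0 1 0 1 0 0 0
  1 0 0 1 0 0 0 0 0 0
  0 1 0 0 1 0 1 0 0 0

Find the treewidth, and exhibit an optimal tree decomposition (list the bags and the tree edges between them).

Treewidth 2.
Bags: B1 = {0, 3, 8}  B2 = {0, 3, 5}  B3 = {0, 1, 5}  B4 = {1, 2, 5}  B5 = {1, 2, 9}  B6 = {2, 6, 9}  B7 = {4, 6, 9}  B8 = {4, 6, 7}
Tree: B1–B2, B2–B3, B3–B4, B4–B5, B5–B6, B6–B7, B7–B8

Every bag has size at most 3, so the width is 3 − 1 = 2 and tw(G) ≤ 2. For the lower bound, G contains the cycle 8–3–5–0–8, so G is not a forest; only forests have treewidth ≤ 1, hence tw(G) ≥ 2. The upper and lower bounds meet at 2, so that is the treewidth.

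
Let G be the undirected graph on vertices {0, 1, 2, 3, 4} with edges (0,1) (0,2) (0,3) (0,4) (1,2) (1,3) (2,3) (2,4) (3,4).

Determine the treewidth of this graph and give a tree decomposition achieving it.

Treewidth 3.
One optimal decomposition is:
Bags: B1 = {0, 1, 2, 3}  B2 = {0, 2, 3, 4}
Tree: B1–B2

The largest bag has 4 vertices, giving width 3; this decomposition certifies tw(G) ≤ 3. For the lower bound, the 4 vertices {0, 1, 2, 3} are pairwise adjacent, and any tree decomposition puts a clique entirely inside one bag — forcing width ≥ 3. Combining the bounds, tw(G) = 3.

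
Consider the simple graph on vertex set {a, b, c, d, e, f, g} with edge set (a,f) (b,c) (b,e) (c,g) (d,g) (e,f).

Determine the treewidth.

1

A width-1 tree decomposition is:
Bags: B1 = {d, g}  B2 = {c, g}  B3 = {b, c}  B4 = {b, e}  B5 = {e, f}  B6 = {a, f}
Tree: B1–B2, B2–B3, B3–B4, B4–B5, B5–B6
Every bag has size at most 2, so the width is 2 − 1 = 1 and tw(G) ≤ 1. G has an edge, so its treewidth is at least 1. Combining the bounds, tw(G) = 1.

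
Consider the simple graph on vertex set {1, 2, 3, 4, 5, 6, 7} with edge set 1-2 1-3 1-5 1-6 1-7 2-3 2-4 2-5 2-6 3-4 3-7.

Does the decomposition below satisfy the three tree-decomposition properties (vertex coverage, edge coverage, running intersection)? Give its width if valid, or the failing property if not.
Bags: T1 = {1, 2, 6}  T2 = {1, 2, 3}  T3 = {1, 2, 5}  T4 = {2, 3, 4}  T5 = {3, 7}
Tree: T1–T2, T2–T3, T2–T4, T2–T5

A tree decomposition must satisfy three properties: every vertex lies in some bag; for every edge, both endpoints lie together in some bag; and for every vertex, the bags containing it form a connected subtree. Here edge (1,7) lies in no bag, so the decomposition is invalid.

No — edge (1,7) lies in no bag.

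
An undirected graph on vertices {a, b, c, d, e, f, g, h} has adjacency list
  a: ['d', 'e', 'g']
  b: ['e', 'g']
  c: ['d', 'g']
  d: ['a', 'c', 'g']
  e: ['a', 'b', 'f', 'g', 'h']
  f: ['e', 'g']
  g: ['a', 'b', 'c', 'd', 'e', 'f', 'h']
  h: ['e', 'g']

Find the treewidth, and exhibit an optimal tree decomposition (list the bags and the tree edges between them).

The largest bag has 3 vertices, giving width 2; this decomposition certifies tw(G) ≤ 2. For the lower bound, the 3 vertices {c, d, g} are pairwise adjacent, and any tree decomposition puts a clique entirely inside one bag — forcing width ≥ 2. Therefore the treewidth is 2.

Treewidth 2.
One optimal decomposition is:
Bags: B1 = {a, e, g}  B2 = {a, d, g}  B3 = {b, e, g}  B4 = {e, g, h}  B5 = {c, d, g}  B6 = {e, f, g}
Tree: B1–B2, B1–B3, B3–B4, B2–B5, B4–B6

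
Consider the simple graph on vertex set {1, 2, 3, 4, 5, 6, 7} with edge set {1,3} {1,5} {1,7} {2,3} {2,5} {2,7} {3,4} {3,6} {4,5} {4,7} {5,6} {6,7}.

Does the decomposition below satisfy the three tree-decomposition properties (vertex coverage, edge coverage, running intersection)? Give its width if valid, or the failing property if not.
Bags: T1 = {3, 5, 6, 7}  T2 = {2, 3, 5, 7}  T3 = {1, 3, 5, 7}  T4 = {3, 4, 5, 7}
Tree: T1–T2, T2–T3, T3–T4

Checking the three conditions: (i) the bags cover all of {1, 2, 3, 4, 5, 6, 7}; (ii) for each edge, some bag contains both endpoints; (iii) the bags containing any fixed vertex form a subtree. All hold, so the decomposition is valid with width 4 − 1 = 3.

Yes; width 3.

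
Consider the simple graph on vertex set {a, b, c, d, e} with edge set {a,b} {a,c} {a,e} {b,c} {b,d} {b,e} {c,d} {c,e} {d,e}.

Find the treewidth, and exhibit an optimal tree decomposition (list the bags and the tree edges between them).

Treewidth 3.
One such decomposition:
Bags: B1 = {a, b, c, e}  B2 = {b, c, d, e}
Tree: B1–B2

Every bag has size at most 4, so the width is 4 − 1 = 3 and tw(G) ≤ 3. Conversely, {b, c, d, e} is a clique of size 4, and the vertices of any clique must share a bag in every tree decomposition; so some bag has ≥ 4 vertices and tw(G) ≥ 3. Combining the bounds, tw(G) = 3.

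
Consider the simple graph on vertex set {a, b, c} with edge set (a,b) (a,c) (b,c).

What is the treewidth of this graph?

2

A width-2 tree decomposition is:
Bags: B1 = {a, b, c}
Tree: (single bag)
A single bag containing all 3 vertices is trivially a valid decomposition of width 2. Conversely, {a, b, c} is a clique of size 3, and the vertices of any clique must share a bag in every tree decomposition; so some bag has ≥ 3 vertices and tw(G) ≥ 2. The upper and lower bounds meet at 2, so that is the treewidth.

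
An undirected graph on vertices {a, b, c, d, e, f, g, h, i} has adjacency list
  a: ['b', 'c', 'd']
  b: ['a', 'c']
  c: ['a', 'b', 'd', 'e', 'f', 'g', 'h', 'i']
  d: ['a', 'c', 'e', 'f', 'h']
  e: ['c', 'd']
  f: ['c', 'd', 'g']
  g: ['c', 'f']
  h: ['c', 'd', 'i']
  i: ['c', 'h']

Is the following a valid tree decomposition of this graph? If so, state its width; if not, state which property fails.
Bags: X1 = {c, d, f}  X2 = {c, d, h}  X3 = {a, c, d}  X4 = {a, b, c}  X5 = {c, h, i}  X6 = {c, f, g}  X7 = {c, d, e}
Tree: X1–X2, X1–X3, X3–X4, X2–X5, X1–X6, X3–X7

Yes; width 2.

Every vertex of G appears in some bag (union = {a, b, c, d, e, f, g, h, i}); every edge is covered by a bag; and for each vertex v the set of bags containing v is connected in the bag tree. The decomposition is therefore valid. The largest bag has 3 vertices, so the width is 2.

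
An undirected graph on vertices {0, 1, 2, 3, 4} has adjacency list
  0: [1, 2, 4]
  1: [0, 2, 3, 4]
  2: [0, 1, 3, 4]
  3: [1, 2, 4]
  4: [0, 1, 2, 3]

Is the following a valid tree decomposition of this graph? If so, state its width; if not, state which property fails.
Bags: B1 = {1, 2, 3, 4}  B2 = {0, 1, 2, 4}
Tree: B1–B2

Vertex coverage: the bags together contain {0, 1, 2, 3, 4}, the full vertex set. Edge coverage: each edge of G has both endpoints in at least one bag. Running intersection: for every vertex, the bags containing it form a connected subtree. All three properties hold, so this is a valid tree decomposition of width max|bag| − 1 = 3, and hence tw(G) ≤ 3.

Yes; width 3.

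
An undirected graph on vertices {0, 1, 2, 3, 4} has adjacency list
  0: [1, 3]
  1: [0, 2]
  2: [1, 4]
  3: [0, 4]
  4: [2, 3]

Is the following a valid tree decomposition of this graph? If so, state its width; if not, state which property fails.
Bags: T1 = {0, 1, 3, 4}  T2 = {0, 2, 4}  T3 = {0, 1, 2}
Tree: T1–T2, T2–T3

A tree decomposition must satisfy three properties: every vertex lies in some bag; for every edge, both endpoints lie together in some bag; and for every vertex, the bags containing it form a connected subtree. Here bags containing vertex 1 are not connected in the tree, so the decomposition is invalid.

No — bags containing vertex 1 are not connected in the tree.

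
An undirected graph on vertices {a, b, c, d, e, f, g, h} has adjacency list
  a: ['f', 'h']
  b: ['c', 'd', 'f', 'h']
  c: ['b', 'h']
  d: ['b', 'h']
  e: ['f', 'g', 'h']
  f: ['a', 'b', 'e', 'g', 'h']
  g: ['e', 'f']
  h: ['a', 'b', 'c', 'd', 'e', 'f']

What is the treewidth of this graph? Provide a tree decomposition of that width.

Every bag has size at most 3, so the width is 3 − 1 = 2 and tw(G) ≤ 2. Conversely, {e, f, g} is a clique of size 3, and the vertices of any clique must share a bag in every tree decomposition; so some bag has ≥ 3 vertices and tw(G) ≥ 2. The upper and lower bounds meet at 2, so that is the treewidth.

Treewidth 2.
One such decomposition:
Bags: B1 = {e, f, g}  B2 = {e, f, h}  B3 = {b, f, h}  B4 = {a, f, h}  B5 = {b, c, h}  B6 = {b, d, h}
Tree: B1–B2, B2–B3, B3–B4, B3–B5, B3–B6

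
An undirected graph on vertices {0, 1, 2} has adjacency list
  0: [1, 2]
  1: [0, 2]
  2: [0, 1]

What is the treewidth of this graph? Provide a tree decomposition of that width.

Treewidth 2.
Bags: B1 = {0, 1, 2}
Tree: (single bag)

With just one bag of size 3, the width is 3 − 1 = 2, so tw(G) ≤ 2. For the lower bound, the 3 vertices {0, 1, 2} are pairwise adjacent, and any tree decomposition puts a clique entirely inside one bag — forcing width ≥ 2. Therefore the treewidth is 2.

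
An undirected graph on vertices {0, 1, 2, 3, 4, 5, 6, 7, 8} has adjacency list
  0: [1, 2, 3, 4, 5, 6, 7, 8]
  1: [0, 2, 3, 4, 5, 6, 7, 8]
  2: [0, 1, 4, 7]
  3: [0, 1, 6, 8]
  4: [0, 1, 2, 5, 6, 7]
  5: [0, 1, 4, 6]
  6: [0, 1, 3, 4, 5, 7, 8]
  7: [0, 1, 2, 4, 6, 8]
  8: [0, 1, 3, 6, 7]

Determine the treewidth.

A width-4 tree decomposition is:
Bags: B1 = {0, 1, 6, 7, 8}  B2 = {0, 1, 4, 6, 7}  B3 = {0, 1, 3, 6, 8}  B4 = {0, 1, 2, 4, 7}  B5 = {0, 1, 4, 5, 6}
Tree: B1–B2, B1–B3, B2–B4, B2–B5
Each bag holds 5 vertices, so the decomposition has width 4, which upper-bounds the treewidth. For the lower bound, the 5 vertices {0, 1, 2, 4, 7} are pairwise adjacent, and any tree decomposition puts a clique entirely inside one bag — forcing width ≥ 4. Hence tw(G) = 4 exactly.

4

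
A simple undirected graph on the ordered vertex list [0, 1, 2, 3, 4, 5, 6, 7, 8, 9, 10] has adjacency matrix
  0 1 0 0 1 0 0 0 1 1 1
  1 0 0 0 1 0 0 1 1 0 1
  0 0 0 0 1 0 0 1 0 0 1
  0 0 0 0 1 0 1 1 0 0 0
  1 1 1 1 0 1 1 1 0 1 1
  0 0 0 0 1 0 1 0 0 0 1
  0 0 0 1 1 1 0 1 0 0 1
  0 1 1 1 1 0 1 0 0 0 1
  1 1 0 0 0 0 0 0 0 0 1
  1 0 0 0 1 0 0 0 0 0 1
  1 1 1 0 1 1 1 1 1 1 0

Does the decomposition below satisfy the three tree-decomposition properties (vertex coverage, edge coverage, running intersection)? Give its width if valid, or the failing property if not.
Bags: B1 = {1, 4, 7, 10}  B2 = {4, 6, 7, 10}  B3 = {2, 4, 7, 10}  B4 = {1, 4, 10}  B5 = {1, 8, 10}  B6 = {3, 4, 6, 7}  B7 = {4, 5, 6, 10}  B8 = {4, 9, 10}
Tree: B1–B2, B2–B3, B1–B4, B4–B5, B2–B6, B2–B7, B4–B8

A tree decomposition must satisfy three properties: every vertex lies in some bag; for every edge, both endpoints lie together in some bag; and for every vertex, the bags containing it form a connected subtree. Here vertex 0 appears in no bag, so the decomposition is invalid.

No — vertex 0 appears in no bag.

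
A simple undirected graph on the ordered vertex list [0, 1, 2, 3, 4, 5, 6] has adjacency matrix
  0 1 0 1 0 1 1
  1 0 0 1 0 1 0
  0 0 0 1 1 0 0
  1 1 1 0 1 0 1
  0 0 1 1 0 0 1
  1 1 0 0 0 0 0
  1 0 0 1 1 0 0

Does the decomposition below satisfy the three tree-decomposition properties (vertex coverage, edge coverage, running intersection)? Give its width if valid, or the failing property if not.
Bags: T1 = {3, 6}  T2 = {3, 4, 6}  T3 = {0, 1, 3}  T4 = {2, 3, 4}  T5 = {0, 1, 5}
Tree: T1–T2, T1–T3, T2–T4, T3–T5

A tree decomposition must satisfy three properties: every vertex lies in some bag; for every edge, both endpoints lie together in some bag; and for every vertex, the bags containing it form a connected subtree. Here edge (0,6) lies in no bag, so the decomposition is invalid.

No — edge (0,6) lies in no bag.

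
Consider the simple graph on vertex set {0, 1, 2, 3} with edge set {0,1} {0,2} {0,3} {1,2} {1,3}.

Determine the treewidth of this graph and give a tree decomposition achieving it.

Each bag holds 3 vertices, so the decomposition has width 2, which upper-bounds the treewidth. For the lower bound, the 3 vertices {0, 1, 2} are pairwise adjacent, and any tree decomposition puts a clique entirely inside one bag — forcing width ≥ 2. Combining the bounds, tw(G) = 2.

Treewidth 2.
Bags: B1 = {0, 1, 2}  B2 = {0, 1, 3}
Tree: B1–B2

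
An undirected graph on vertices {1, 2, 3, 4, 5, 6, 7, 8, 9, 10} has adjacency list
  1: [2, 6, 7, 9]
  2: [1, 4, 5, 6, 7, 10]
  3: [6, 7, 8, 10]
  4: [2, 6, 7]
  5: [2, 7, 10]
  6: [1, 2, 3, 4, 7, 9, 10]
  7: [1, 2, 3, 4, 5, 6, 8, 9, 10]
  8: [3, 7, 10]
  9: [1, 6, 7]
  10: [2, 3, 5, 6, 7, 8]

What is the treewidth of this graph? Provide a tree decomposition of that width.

Treewidth 3.
One such decomposition:
Bags: B1 = {1, 6, 7, 9}  B2 = {1, 2, 6, 7}  B3 = {2, 6, 7, 10}  B4 = {3, 6, 7, 10}  B5 = {2, 4, 6, 7}  B6 = {2, 5, 7, 10}  B7 = {3, 7, 8, 10}
Tree: B1–B2, B2–B3, B3–B4, B2–B5, B3–B6, B4–B7

Each bag holds 4 vertices, so the decomposition has width 3, which upper-bounds the treewidth. Conversely, {3, 7, 8, 10} is a clique of size 4, and the vertices of any clique must share a bag in every tree decomposition; so some bag has ≥ 4 vertices and tw(G) ≥ 3. Therefore the treewidth is 3.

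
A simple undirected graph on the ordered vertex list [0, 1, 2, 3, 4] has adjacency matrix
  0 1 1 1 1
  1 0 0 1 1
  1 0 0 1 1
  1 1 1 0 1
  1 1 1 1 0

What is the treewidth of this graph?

A width-3 tree decomposition is:
Bags: B1 = {0, 2, 3, 4}  B2 = {0, 1, 3, 4}
Tree: B1–B2
Each bag holds 4 vertices, so the decomposition has width 3, which upper-bounds the treewidth. Conversely, {0, 1, 3, 4} is a clique of size 4, and the vertices of any clique must share a bag in every tree decomposition; so some bag has ≥ 4 vertices and tw(G) ≥ 3. Combining the bounds, tw(G) = 3.

3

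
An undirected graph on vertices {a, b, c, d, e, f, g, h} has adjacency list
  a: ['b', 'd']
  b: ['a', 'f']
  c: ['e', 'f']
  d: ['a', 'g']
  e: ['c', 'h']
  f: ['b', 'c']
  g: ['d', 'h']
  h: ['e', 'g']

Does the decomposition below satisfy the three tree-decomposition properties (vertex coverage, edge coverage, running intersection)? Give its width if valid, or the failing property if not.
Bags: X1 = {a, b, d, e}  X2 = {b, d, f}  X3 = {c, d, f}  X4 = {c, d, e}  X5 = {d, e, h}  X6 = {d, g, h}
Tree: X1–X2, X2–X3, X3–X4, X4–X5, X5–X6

A tree decomposition must satisfy three properties: every vertex lies in some bag; for every edge, both endpoints lie together in some bag; and for every vertex, the bags containing it form a connected subtree. Here bags containing vertex e are not connected in the tree, so the decomposition is invalid.

No — bags containing vertex e are not connected in the tree.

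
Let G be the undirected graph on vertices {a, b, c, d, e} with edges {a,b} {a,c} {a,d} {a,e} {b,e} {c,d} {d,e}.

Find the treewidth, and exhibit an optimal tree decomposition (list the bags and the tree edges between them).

Every bag has size at most 3, so the width is 3 − 1 = 2 and tw(G) ≤ 2. Conversely, {a, d, e} is a clique of size 3, and the vertices of any clique must share a bag in every tree decomposition; so some bag has ≥ 3 vertices and tw(G) ≥ 2. Therefore the treewidth is 2.

Treewidth 2.
Bags: B1 = {a, d, e}  B2 = {a, b, e}  B3 = {a, c, d}
Tree: B1–B2, B1–B3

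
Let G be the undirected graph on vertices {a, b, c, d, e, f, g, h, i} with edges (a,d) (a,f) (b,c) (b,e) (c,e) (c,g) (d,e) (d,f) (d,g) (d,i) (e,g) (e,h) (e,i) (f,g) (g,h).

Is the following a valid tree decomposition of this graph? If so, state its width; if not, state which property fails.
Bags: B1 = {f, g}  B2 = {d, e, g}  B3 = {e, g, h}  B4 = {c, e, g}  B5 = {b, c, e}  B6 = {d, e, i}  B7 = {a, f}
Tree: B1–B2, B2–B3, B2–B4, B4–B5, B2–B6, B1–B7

A tree decomposition must satisfy three properties: every vertex lies in some bag; for every edge, both endpoints lie together in some bag; and for every vertex, the bags containing it form a connected subtree. Here edge (d,f) lies in no bag, so the decomposition is invalid.

No — edge (d,f) lies in no bag.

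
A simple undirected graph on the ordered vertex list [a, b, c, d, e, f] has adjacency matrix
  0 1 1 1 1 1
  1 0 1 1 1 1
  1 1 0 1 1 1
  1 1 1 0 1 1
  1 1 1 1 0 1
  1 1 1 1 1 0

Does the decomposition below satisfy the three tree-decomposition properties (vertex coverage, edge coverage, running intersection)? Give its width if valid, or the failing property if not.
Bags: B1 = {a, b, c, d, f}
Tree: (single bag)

No — vertex e appears in no bag.

A tree decomposition must satisfy three properties: every vertex lies in some bag; for every edge, both endpoints lie together in some bag; and for every vertex, the bags containing it form a connected subtree. Here vertex e appears in no bag, so the decomposition is invalid.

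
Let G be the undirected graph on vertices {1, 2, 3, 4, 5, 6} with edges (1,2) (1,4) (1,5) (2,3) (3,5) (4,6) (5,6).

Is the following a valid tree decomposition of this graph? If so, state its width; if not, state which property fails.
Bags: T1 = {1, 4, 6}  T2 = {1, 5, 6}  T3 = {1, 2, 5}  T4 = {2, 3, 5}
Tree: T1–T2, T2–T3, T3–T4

Vertex coverage: the bags together contain {1, 2, 3, 4, 5, 6}, the full vertex set. Edge coverage: each edge of G has both endpoints in at least one bag. Running intersection: for every vertex, the bags containing it form a connected subtree. All three properties hold, so this is a valid tree decomposition of width max|bag| − 1 = 2, and hence tw(G) ≤ 2.

Yes; width 2.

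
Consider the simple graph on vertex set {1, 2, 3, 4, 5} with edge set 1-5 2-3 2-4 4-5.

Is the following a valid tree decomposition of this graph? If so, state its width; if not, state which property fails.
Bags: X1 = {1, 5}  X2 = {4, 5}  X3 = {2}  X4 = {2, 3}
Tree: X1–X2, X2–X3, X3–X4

No — edge (4,2) lies in no bag.

A tree decomposition must satisfy three properties: every vertex lies in some bag; for every edge, both endpoints lie together in some bag; and for every vertex, the bags containing it form a connected subtree. Here edge (4,2) lies in no bag, so the decomposition is invalid.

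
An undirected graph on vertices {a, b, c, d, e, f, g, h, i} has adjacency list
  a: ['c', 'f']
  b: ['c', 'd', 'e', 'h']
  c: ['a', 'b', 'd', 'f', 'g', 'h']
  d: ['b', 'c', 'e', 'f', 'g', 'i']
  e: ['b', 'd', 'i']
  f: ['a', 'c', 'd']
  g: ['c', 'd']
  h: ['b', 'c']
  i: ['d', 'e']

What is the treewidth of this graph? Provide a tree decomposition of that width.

Treewidth 2.
Bags: B1 = {b, c, d}  B2 = {c, d, f}  B3 = {b, d, e}  B4 = {a, c, f}  B5 = {b, c, h}  B6 = {d, e, i}  B7 = {c, d, g}
Tree: B1–B2, B1–B3, B2–B4, B1–B5, B3–B6, B1–B7

The largest bag has 3 vertices, giving width 2; this decomposition certifies tw(G) ≤ 2. For the lower bound, the 3 vertices {b, d, e} are pairwise adjacent, and any tree decomposition puts a clique entirely inside one bag — forcing width ≥ 2. The upper and lower bounds meet at 2, so that is the treewidth.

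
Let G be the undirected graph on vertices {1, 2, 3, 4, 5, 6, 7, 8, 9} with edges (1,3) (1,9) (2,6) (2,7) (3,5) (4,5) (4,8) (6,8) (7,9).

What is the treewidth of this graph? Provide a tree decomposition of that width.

Treewidth 2.
One such decomposition:
Bags: B1 = {2, 7, 9}  B2 = {1, 2, 9}  B3 = {1, 2, 3}  B4 = {2, 3, 5}  B5 = {2, 4, 5}  B6 = {2, 4, 8}  B7 = {2, 6, 8}
Tree: B1–B2, B2–B3, B3–B4, B4–B5, B5–B6, B6–B7

The largest bag has 3 vertices, giving width 2; this decomposition certifies tw(G) ≤ 2. For the lower bound, G contains the cycle 2–7–9–1–3–5–4–8–6–2, so G is not a forest; only forests have treewidth ≤ 1, hence tw(G) ≥ 2. The upper and lower bounds meet at 2, so that is the treewidth.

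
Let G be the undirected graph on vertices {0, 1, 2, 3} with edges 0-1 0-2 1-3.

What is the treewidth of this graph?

1

A width-1 tree decomposition is:
Bags: B1 = {0, 1}  B2 = {0, 2}  B3 = {1, 3}
Tree: B1–B2, B1–B3
The largest bag has 2 vertices, giving width 1; this decomposition certifies tw(G) ≤ 1. Since G has at least one edge (e.g. 0–1), it is not an edgeless graph, so tw(G) ≥ 1. Combining the bounds, tw(G) = 1.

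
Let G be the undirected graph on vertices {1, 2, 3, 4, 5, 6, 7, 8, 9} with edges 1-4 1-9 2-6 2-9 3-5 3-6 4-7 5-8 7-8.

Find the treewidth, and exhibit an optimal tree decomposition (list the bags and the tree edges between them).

Treewidth 2.
One optimal decomposition is:
Bags: B1 = {2, 6, 9}  B2 = {3, 6, 9}  B3 = {3, 5, 9}  B4 = {5, 8, 9}  B5 = {7, 8, 9}  B6 = {4, 7, 9}  B7 = {1, 4, 9}
Tree: B1–B2, B2–B3, B3–B4, B4–B5, B5–B6, B6–B7

Every bag has size at most 3, so the width is 3 − 1 = 2 and tw(G) ≤ 2. For the lower bound, G contains the cycle 9–2–6–3–5–8–7–4–1–9, so G is not a forest; only forests have treewidth ≤ 1, hence tw(G) ≥ 2. Combining the bounds, tw(G) = 2.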